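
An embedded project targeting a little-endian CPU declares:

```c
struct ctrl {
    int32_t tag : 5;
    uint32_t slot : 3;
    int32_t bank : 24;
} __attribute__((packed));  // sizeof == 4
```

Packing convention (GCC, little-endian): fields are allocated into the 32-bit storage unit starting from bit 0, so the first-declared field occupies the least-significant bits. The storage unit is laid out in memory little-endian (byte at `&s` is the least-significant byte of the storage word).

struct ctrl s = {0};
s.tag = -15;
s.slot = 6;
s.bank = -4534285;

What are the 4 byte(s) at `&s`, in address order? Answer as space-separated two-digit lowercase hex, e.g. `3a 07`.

d1 f3 cf ba

tag (5b) val=-15 bits=0x11 at bit 0: 0x00000011
slot (3b) val=6 bits=0x6 at bit 5: 0x000000d1
bank (24b) val=-4534285 bits=0xbacff3 at bit 8: 0xbacff3d1
word = 0xbacff3d1 → little-endian bytes:
  [0]=0xd1  [1]=0xf3  [2]=0xcf  [3]=0xba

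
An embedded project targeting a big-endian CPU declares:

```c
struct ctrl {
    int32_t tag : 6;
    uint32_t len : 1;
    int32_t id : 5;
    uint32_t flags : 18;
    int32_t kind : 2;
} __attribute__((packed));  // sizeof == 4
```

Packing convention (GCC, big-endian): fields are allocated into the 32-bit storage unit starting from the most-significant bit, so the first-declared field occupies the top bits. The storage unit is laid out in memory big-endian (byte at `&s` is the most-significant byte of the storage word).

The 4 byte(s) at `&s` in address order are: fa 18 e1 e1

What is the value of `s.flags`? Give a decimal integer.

145528

[0]=0xfa [1]=0x18 [2]=0xe1 [3]=0xe1 (big-endian) → word 0xfa18e1e1
tag:6 @ bit 26 → (0xfa18e1e1>>26)&0x3f = 0x3e
len:1 @ bit 25 → (0xfa18e1e1>>25)&0x1 = 0x1
id:5 @ bit 20 → (0xfa18e1e1>>20)&0x1f = 0x1
flags:18 @ bit 2 → (0xfa18e1e1>>2)&0x3ffff = 0x23878  ←
kind:2 @ bit 0 → (0xfa18e1e1>>0)&0x3 = 0x1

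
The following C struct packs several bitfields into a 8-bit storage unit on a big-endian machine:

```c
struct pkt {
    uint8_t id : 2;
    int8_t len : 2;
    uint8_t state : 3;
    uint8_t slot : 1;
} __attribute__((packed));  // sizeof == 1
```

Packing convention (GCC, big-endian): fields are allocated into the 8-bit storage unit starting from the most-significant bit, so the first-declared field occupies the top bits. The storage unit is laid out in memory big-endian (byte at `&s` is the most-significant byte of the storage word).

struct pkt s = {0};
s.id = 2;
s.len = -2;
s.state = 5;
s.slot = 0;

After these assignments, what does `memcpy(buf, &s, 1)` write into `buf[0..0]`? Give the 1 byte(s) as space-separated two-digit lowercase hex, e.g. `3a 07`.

aa

id (2b) val=2 bits=0x2 at bit 6: 0x80
len (2b) val=-2 bits=0x2 at bit 4: 0xa0
state (3b) val=5 bits=0x5 at bit 1: 0xaa
slot (1b) val=0 bits=0x0 at bit 0: 0xaa
word = 0xaa → big-endian bytes:
  [0]=0xaa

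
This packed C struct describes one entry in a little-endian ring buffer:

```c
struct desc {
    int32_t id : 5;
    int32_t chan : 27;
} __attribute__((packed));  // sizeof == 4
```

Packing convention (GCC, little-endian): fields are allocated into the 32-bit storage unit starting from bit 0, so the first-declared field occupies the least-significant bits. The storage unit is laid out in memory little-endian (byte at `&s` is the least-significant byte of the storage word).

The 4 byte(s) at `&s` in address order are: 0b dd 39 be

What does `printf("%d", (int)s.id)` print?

[0]=0x0b [1]=0xdd [2]=0x39 [3]=0xbe (little-endian) → word 0xbe39dd0b
id:5 @ bit 0 → (0xbe39dd0b>>0)&0x1f = 0xb  ←
chan:27 @ bit 5 → (0xbe39dd0b>>5)&0x7ffffff = 0x5f1cee8
id signed 5b, MSB=0: value = 11

11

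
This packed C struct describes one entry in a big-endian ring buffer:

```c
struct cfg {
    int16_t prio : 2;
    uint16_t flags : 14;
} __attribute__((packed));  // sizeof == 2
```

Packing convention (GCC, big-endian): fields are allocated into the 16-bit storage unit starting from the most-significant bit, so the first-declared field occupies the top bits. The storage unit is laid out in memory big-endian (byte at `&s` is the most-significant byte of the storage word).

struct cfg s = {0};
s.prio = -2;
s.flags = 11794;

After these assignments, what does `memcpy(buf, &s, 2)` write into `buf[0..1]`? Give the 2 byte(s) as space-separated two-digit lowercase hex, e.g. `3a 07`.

prio:2 = -2 → 0x2 << 14 → word 0x8000
flags:14 = 11794 → 0x2e12 << 0 → word 0xae12
word = 0xae12 → big-endian bytes:
  [0]=0xae  [1]=0x12

ae 12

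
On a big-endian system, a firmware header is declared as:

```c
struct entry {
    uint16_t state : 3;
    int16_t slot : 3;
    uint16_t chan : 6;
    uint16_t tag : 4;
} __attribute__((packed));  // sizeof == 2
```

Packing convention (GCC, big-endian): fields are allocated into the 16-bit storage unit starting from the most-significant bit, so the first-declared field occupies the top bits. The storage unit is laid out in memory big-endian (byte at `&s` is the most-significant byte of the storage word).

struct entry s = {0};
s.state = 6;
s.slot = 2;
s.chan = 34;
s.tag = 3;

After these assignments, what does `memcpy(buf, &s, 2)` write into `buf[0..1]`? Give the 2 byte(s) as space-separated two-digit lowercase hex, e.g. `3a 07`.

state (3b) val=6 bits=0x6 at bit 13: 0xc000
slot (3b) val=2 bits=0x2 at bit 10: 0xc800
chan (6b) val=34 bits=0x22 at bit 4: 0xca20
tag (4b) val=3 bits=0x3 at bit 0: 0xca23
word = 0xca23 → big-endian bytes:
  [0]=0xca  [1]=0x23

ca 23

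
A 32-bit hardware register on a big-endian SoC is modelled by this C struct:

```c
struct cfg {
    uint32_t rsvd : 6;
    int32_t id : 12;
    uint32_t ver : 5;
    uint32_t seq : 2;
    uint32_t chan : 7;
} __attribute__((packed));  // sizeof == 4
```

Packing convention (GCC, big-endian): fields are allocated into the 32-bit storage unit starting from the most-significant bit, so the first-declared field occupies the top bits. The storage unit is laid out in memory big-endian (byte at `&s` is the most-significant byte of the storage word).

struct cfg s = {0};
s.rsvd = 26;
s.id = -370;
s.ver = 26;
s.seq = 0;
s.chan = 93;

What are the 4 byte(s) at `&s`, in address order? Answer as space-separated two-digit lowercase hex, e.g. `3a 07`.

6b a3 b4 5d

rsvd (6b) val=26 bits=0x1a at bit 26: 0x68000000
id (12b) val=-370 bits=0xe8e at bit 14: 0x6ba38000
ver (5b) val=26 bits=0x1a at bit 9: 0x6ba3b400
seq (2b) val=0 bits=0x0 at bit 7: 0x6ba3b400
chan (7b) val=93 bits=0x5d at bit 0: 0x6ba3b45d
word = 0x6ba3b45d → big-endian bytes:
  [0]=0x6b  [1]=0xa3  [2]=0xb4  [3]=0x5d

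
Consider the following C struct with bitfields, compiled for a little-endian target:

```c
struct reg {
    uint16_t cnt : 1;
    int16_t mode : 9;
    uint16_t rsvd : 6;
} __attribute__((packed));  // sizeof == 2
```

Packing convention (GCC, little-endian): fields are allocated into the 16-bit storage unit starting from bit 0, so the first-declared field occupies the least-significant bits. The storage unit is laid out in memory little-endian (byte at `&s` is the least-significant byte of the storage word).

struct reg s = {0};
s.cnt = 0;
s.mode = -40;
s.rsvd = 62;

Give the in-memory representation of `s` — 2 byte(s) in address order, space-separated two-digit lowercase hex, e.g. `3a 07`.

b0 fb

[0+:1] cnt=0 & 0x1 = 0x0; word=0x0000
[1+:9] mode=-40 & 0x1ff = 0x1d8; word=0x03b0
[10+:6] rsvd=62 & 0x3f = 0x3e; word=0xfbb0
word = 0xfbb0 → little-endian bytes:
  [0]=0xb0  [1]=0xfb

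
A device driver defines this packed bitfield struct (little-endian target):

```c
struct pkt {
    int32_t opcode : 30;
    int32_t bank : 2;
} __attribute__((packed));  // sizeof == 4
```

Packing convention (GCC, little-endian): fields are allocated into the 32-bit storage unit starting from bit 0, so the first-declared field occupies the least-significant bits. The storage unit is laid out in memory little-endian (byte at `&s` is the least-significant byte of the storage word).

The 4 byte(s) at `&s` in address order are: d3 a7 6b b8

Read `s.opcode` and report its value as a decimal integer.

-127162413

[0]=0xd3 [1]=0xa7 [2]=0x6b [3]=0xb8 (little-endian) → word 0xb86ba7d3
opcode:30 @ bit 0 → (0xb86ba7d3>>0)&0x3fffffff = 0x386ba7d3  ←
bank:2 @ bit 30 → (0xb86ba7d3>>30)&0x3 = 0x2
opcode signed 30b, MSB=1: 946579411 - 1073741824 = -127162413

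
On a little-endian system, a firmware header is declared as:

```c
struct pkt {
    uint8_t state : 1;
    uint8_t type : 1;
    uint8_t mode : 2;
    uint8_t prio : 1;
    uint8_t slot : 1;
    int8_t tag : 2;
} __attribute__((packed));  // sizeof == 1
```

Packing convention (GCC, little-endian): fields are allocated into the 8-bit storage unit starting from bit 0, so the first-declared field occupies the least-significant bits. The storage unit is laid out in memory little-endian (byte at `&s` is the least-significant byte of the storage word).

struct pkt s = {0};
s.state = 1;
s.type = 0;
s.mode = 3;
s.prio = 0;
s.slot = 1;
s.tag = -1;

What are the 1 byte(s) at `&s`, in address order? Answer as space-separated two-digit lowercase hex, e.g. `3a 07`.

ed

state (1b) val=1 bits=0x1 at bit 0: 0x01
type (1b) val=0 bits=0x0 at bit 1: 0x01
mode (2b) val=3 bits=0x3 at bit 2: 0x0d
prio (1b) val=0 bits=0x0 at bit 4: 0x0d
slot (1b) val=1 bits=0x1 at bit 5: 0x2d
tag (2b) val=-1 bits=0x3 at bit 6: 0xed
word = 0xed → little-endian bytes:
  [0]=0xed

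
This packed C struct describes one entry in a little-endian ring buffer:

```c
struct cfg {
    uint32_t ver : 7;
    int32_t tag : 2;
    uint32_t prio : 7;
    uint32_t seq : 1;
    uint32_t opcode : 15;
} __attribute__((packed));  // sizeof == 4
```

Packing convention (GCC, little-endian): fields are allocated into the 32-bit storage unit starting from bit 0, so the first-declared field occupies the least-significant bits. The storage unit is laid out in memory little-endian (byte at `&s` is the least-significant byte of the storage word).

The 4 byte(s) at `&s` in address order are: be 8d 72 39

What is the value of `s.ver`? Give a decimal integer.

[0]=0xbe [1]=0x8d [2]=0x72 [3]=0x39 (little-endian) → word 0x39728dbe
ver [0+:7] = (word>>0) & 0x7f = 62  ←
tag [7+:2] = (word>>7) & 0x3 = 3
prio [9+:7] = (word>>9) & 0x7f = 70
seq [16+:1] = (word>>16) & 0x1 = 0
opcode [17+:15] = (word>>17) & 0x7fff = 7353

62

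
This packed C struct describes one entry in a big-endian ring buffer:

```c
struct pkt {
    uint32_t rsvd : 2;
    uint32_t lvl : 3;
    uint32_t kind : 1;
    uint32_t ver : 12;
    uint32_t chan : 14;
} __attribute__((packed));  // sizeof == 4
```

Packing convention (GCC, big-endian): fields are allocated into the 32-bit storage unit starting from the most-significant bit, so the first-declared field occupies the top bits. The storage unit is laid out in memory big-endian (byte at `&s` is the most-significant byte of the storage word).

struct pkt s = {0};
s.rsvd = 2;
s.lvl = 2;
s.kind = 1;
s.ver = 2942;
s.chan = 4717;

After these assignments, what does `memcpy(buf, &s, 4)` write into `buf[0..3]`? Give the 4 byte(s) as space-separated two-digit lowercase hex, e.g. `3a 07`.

96 df 92 6d

rsvd:2 = 2 → 0x2 << 30 → word 0x80000000
lvl:3 = 2 → 0x2 << 27 → word 0x90000000
kind:1 = 1 → 0x1 << 26 → word 0x94000000
ver:12 = 2942 → 0xb7e << 14 → word 0x96df8000
chan:14 = 4717 → 0x126d << 0 → word 0x96df926d
word = 0x96df926d → big-endian bytes:
  [0]=0x96  [1]=0xdf  [2]=0x92  [3]=0x6d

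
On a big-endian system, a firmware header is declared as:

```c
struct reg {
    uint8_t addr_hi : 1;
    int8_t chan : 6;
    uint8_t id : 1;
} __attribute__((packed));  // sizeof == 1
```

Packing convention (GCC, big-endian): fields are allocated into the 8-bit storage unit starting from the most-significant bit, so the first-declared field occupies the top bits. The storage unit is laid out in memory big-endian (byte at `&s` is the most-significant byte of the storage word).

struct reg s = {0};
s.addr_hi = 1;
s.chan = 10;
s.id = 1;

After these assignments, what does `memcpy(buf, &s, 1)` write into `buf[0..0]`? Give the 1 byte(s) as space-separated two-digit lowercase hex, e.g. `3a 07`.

addr_hi (1b) val=1 bits=0x1 at bit 7: 0x80
chan (6b) val=10 bits=0xa at bit 1: 0x94
id (1b) val=1 bits=0x1 at bit 0: 0x95
word = 0x95 → big-endian bytes:
  [0]=0x95

95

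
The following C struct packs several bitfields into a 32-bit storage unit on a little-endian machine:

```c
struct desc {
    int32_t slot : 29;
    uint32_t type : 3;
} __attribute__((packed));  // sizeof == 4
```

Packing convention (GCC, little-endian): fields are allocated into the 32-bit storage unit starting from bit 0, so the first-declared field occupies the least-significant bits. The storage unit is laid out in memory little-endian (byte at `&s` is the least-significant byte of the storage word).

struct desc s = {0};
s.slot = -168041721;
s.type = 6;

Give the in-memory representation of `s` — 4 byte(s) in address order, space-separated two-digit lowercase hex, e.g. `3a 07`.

07 e3 fb d5

slot (29b) val=-168041721 bits=0x15fbe307 at bit 0: 0x15fbe307
type (3b) val=6 bits=0x6 at bit 29: 0xd5fbe307
word = 0xd5fbe307 → little-endian bytes:
  [0]=0x07  [1]=0xe3  [2]=0xfb  [3]=0xd5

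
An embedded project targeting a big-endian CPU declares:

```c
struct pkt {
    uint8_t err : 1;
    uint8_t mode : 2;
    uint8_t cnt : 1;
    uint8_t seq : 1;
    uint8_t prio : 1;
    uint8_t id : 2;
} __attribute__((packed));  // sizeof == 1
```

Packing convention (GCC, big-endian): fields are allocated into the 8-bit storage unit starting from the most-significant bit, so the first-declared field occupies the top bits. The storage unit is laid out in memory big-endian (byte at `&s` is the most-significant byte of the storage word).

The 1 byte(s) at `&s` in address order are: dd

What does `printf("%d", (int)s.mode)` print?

2

[0]=0xdd (big-endian) → word 0xdd
err [7+:1] = (word>>7) & 0x1 = 1
mode [5+:2] = (word>>5) & 0x3 = 2  ←
cnt [4+:1] = (word>>4) & 0x1 = 1
seq [3+:1] = (word>>3) & 0x1 = 1
prio [2+:1] = (word>>2) & 0x1 = 1
id [0+:2] = (word>>0) & 0x3 = 1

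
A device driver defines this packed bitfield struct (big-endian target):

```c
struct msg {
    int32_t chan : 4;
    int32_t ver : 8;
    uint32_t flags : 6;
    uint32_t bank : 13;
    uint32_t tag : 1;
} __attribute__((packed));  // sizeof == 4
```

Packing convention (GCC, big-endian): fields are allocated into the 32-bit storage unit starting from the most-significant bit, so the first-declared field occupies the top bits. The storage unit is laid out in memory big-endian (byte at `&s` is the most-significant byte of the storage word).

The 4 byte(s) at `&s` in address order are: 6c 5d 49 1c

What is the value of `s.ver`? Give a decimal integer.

-59

[0]=0x6c [1]=0x5d [2]=0x49 [3]=0x1c (big-endian) → word 0x6c5d491c
chan [28+:4] = (word>>28) & 0xf = 6
ver [20+:8] = (word>>20) & 0xff = 197  ←
flags [14+:6] = (word>>14) & 0x3f = 53
bank [1+:13] = (word>>1) & 0x1fff = 1166
tag [0+:1] = (word>>0) & 0x1 = 0
ver signed 8b, MSB=1: 197 - 256 = -59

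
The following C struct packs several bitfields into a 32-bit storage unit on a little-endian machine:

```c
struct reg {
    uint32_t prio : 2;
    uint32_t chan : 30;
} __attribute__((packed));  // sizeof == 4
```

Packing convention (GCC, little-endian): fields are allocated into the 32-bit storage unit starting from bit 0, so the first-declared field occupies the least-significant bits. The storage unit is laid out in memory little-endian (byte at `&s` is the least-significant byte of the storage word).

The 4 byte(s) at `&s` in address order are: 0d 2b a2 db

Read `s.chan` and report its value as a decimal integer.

921209539

[0]=0x0d [1]=0x2b [2]=0xa2 [3]=0xdb (little-endian) → word 0xdba22b0d
prio:2 @ bit 0 → (0xdba22b0d>>0)&0x3 = 0x1
chan:30 @ bit 2 → (0xdba22b0d>>2)&0x3fffffff = 0x36e88ac3  ←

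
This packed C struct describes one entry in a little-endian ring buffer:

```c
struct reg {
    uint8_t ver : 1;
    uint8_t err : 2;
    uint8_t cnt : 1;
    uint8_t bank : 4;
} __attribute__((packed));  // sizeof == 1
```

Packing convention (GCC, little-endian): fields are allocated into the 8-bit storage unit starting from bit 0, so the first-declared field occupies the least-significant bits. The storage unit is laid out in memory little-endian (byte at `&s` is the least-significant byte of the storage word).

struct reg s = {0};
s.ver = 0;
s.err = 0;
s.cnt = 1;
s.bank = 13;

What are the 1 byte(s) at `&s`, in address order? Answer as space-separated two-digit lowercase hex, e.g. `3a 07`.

d8

ver:1 = 0 → 0x0 << 0 → word 0x00
err:2 = 0 → 0x0 << 1 → word 0x00
cnt:1 = 1 → 0x1 << 3 → word 0x08
bank:4 = 13 → 0xd << 4 → word 0xd8
word = 0xd8 → little-endian bytes:
  [0]=0xd8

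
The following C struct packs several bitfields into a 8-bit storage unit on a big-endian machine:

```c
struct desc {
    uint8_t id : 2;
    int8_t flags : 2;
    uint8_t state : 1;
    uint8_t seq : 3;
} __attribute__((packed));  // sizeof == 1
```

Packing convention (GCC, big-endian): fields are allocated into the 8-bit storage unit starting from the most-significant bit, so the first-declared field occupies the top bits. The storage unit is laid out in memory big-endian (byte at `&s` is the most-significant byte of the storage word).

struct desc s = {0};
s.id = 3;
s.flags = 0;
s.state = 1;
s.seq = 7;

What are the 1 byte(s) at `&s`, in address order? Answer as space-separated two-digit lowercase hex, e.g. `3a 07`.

cf

[6+:2] id=3 & 0x3 = 0x3; word=0xc0
[4+:2] flags=0 & 0x3 = 0x0; word=0xc0
[3+:1] state=1 & 0x1 = 0x1; word=0xc8
[0+:3] seq=7 & 0x7 = 0x7; word=0xcf
word = 0xcf → big-endian bytes:
  [0]=0xcf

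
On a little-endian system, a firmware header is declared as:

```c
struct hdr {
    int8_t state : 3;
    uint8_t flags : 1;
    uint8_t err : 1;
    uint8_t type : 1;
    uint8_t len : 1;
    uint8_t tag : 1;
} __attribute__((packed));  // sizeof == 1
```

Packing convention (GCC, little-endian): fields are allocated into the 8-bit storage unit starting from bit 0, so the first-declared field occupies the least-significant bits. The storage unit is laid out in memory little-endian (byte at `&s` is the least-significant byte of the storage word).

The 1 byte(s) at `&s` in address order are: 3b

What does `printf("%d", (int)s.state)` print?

3

[0]=0x3b (little-endian) → word 0x3b
state:3 @ bit 0 → (0x3b>>0)&0x7 = 0x3  ←
flags:1 @ bit 3 → (0x3b>>3)&0x1 = 0x1
err:1 @ bit 4 → (0x3b>>4)&0x1 = 0x1
type:1 @ bit 5 → (0x3b>>5)&0x1 = 0x1
len:1 @ bit 6 → (0x3b>>6)&0x1 = 0x0
tag:1 @ bit 7 → (0x3b>>7)&0x1 = 0x0
state signed 3b, MSB=0: value = 3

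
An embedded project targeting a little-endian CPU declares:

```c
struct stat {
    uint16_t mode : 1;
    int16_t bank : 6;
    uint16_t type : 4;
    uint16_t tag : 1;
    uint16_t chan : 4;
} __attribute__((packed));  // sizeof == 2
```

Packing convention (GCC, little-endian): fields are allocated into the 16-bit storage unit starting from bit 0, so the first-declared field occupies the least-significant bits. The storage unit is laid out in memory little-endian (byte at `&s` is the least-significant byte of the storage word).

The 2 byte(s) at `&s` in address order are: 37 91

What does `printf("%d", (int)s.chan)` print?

9

[0]=0x37 [1]=0x91 (little-endian) → word 0x9137
mode [0+:1] = (word>>0) & 0x1 = 1
bank [1+:6] = (word>>1) & 0x3f = 27
type [7+:4] = (word>>7) & 0xf = 2
tag [11+:1] = (word>>11) & 0x1 = 0
chan [12+:4] = (word>>12) & 0xf = 9  ←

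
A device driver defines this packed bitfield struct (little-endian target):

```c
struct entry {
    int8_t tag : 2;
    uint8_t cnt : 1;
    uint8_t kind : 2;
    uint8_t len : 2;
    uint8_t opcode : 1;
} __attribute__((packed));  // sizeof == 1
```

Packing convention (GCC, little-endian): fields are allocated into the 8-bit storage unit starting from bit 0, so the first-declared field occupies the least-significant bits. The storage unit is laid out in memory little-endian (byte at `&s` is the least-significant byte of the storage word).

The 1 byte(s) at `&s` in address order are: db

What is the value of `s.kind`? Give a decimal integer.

[0]=0xdb (little-endian) → word 0xdb
tag:2 @ bit 0 → (0xdb>>0)&0x3 = 0x3
cnt:1 @ bit 2 → (0xdb>>2)&0x1 = 0x0
kind:2 @ bit 3 → (0xdb>>3)&0x3 = 0x3  ←
len:2 @ bit 5 → (0xdb>>5)&0x3 = 0x2
opcode:1 @ bit 7 → (0xdb>>7)&0x1 = 0x1

3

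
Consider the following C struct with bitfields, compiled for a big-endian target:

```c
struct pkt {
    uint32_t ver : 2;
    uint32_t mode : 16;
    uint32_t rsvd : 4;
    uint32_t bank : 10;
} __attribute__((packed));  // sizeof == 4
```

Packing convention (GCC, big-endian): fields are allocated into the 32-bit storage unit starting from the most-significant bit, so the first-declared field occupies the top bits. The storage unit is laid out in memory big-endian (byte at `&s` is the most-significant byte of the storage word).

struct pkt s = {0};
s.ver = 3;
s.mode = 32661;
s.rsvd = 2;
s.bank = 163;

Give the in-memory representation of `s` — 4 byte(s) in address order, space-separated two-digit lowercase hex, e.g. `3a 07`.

df e5 48 a3

ver (2b) val=3 bits=0x3 at bit 30: 0xc0000000
mode (16b) val=32661 bits=0x7f95 at bit 14: 0xdfe54000
rsvd (4b) val=2 bits=0x2 at bit 10: 0xdfe54800
bank (10b) val=163 bits=0xa3 at bit 0: 0xdfe548a3
word = 0xdfe548a3 → big-endian bytes:
  [0]=0xdf  [1]=0xe5  [2]=0x48  [3]=0xa3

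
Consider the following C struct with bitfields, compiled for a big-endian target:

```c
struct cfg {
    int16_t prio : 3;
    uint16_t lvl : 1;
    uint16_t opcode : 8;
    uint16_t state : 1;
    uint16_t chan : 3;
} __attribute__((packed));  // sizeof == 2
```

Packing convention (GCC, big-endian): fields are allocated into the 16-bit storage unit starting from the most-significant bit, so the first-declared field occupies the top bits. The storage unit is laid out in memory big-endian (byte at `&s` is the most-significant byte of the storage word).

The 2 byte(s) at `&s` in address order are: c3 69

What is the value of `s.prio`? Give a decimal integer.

-2

[0]=0xc3 [1]=0x69 (big-endian) → word 0xc369
prio [13+:3] = (word>>13) & 0x7 = 6  ←
lvl [12+:1] = (word>>12) & 0x1 = 0
opcode [4+:8] = (word>>4) & 0xff = 54
state [3+:1] = (word>>3) & 0x1 = 1
chan [0+:3] = (word>>0) & 0x7 = 1
prio signed 3b, MSB=1: 6 - 8 = -2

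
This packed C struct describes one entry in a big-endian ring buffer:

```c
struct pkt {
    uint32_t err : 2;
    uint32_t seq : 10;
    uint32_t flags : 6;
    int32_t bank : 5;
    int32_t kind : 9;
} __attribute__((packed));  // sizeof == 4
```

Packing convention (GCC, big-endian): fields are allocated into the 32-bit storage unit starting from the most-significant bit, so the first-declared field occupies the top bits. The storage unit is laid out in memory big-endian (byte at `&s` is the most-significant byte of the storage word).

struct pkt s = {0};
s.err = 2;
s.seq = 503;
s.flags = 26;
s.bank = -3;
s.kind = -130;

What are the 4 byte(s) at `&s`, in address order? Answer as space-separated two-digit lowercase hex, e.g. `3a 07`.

[30+:2] err=2 & 0x3 = 0x2; word=0x80000000
[20+:10] seq=503 & 0x3ff = 0x1f7; word=0x9f700000
[14+:6] flags=26 & 0x3f = 0x1a; word=0x9f768000
[9+:5] bank=-3 & 0x1f = 0x1d; word=0x9f76ba00
[0+:9] kind=-130 & 0x1ff = 0x17e; word=0x9f76bb7e
word = 0x9f76bb7e → big-endian bytes:
  [0]=0x9f  [1]=0x76  [2]=0xbb  [3]=0x7e

9f 76 bb 7e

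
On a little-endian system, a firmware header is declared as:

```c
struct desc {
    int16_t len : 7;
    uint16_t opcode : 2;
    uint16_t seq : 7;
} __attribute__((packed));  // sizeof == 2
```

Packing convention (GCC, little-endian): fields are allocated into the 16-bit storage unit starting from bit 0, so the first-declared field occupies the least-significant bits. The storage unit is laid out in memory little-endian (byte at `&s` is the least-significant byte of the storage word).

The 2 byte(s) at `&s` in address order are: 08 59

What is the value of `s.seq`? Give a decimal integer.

[0]=0x08 [1]=0x59 (little-endian) → word 0x5908
len [0+:7] = (word>>0) & 0x7f = 8
opcode [7+:2] = (word>>7) & 0x3 = 2
seq [9+:7] = (word>>9) & 0x7f = 44  ←

44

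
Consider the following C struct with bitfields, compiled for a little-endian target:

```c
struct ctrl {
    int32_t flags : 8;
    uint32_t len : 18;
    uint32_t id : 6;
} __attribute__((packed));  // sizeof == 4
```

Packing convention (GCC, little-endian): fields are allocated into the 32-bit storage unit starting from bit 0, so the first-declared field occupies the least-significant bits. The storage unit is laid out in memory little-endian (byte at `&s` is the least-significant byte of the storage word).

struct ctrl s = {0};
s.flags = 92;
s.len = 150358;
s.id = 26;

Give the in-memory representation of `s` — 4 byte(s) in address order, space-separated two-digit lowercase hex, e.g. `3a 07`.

[0+:8] flags=92 & 0xff = 0x5c; word=0x0000005c
[8+:18] len=150358 & 0x3ffff = 0x24b56; word=0x024b565c
[26+:6] id=26 & 0x3f = 0x1a; word=0x6a4b565c
word = 0x6a4b565c → little-endian bytes:
  [0]=0x5c  [1]=0x56  [2]=0x4b  [3]=0x6a

5c 56 4b 6a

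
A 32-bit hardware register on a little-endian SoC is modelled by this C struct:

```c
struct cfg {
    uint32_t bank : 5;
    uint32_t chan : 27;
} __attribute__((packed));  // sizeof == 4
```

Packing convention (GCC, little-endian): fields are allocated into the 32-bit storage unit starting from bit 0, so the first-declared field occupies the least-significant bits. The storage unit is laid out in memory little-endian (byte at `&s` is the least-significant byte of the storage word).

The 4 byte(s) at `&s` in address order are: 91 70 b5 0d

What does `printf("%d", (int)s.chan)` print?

7187332

[0]=0x91 [1]=0x70 [2]=0xb5 [3]=0x0d (little-endian) → word 0x0db57091
bank [0+:5] = (word>>0) & 0x1f = 17
chan [5+:27] = (word>>5) & 0x7ffffff = 7187332  ←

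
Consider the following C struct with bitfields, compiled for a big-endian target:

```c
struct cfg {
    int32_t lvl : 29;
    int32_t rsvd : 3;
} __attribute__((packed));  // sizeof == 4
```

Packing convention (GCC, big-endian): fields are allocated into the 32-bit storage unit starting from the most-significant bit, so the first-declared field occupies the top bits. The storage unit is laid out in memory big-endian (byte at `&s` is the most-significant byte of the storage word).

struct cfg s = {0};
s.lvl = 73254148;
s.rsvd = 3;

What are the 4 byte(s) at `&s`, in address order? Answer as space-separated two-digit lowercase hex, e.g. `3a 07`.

22 ee 28 23

lvl (29b) val=73254148 bits=0x45dc504 at bit 3: 0x22ee2820
rsvd (3b) val=3 bits=0x3 at bit 0: 0x22ee2823
word = 0x22ee2823 → big-endian bytes:
  [0]=0x22  [1]=0xee  [2]=0x28  [3]=0x23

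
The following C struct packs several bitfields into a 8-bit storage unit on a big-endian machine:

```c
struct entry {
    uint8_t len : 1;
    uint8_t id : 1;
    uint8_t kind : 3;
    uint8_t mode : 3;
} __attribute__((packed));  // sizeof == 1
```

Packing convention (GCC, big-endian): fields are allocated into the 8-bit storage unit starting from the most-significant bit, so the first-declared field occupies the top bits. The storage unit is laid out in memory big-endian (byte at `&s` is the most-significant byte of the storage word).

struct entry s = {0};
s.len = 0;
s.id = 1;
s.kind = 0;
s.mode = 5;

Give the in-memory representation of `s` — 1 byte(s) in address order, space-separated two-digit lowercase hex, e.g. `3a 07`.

45

len (1b) val=0 bits=0x0 at bit 7: 0x00
id (1b) val=1 bits=0x1 at bit 6: 0x40
kind (3b) val=0 bits=0x0 at bit 3: 0x40
mode (3b) val=5 bits=0x5 at bit 0: 0x45
word = 0x45 → big-endian bytes:
  [0]=0x45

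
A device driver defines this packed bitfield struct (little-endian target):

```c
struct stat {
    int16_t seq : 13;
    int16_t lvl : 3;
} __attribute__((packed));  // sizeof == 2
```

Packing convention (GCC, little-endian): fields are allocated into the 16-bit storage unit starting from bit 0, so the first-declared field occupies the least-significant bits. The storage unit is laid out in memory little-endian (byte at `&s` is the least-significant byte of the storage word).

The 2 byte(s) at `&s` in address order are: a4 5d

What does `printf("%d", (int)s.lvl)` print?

2

[0]=0xa4 [1]=0x5d (little-endian) → word 0x5da4
seq [0+:13] = (word>>0) & 0x1fff = 7588
lvl [13+:3] = (word>>13) & 0x7 = 2  ←
lvl signed 3b, MSB=0: value = 2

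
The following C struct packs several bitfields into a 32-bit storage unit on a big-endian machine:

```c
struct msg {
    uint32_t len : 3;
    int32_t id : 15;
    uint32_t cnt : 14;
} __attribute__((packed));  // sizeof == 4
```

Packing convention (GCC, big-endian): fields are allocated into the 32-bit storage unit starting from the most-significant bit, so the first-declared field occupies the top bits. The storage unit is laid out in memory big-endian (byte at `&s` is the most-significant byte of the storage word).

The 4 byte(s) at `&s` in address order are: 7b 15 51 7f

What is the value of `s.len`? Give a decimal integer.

3

[0]=0x7b [1]=0x15 [2]=0x51 [3]=0x7f (big-endian) → word 0x7b15517f
len:3 @ bit 29 → (0x7b15517f>>29)&0x7 = 0x3  ←
id:15 @ bit 14 → (0x7b15517f>>14)&0x7fff = 0x6c55
cnt:14 @ bit 0 → (0x7b15517f>>0)&0x3fff = 0x117f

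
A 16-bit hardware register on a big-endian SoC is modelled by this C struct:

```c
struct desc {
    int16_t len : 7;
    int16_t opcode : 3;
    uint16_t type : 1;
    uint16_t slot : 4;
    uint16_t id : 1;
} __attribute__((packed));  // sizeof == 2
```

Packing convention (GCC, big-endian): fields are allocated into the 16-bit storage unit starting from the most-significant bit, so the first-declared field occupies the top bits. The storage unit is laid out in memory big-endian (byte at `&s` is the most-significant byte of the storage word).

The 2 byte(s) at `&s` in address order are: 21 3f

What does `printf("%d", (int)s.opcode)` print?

-4

[0]=0x21 [1]=0x3f (big-endian) → word 0x213f
len [9+:7] = (word>>9) & 0x7f = 16
opcode [6+:3] = (word>>6) & 0x7 = 4  ←
type [5+:1] = (word>>5) & 0x1 = 1
slot [1+:4] = (word>>1) & 0xf = 15
id [0+:1] = (word>>0) & 0x1 = 1
opcode signed 3b, MSB=1: 4 - 8 = -4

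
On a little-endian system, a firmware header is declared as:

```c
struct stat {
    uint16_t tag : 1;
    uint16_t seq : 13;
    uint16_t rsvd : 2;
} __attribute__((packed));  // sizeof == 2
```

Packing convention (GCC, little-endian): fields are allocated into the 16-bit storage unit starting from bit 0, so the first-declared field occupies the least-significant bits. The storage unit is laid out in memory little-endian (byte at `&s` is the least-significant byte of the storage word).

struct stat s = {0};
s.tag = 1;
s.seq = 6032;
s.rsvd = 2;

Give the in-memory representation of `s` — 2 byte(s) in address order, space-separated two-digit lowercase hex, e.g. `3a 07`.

21 af

tag (1b) val=1 bits=0x1 at bit 0: 0x0001
seq (13b) val=6032 bits=0x1790 at bit 1: 0x2f21
rsvd (2b) val=2 bits=0x2 at bit 14: 0xaf21
word = 0xaf21 → little-endian bytes:
  [0]=0x21  [1]=0xaf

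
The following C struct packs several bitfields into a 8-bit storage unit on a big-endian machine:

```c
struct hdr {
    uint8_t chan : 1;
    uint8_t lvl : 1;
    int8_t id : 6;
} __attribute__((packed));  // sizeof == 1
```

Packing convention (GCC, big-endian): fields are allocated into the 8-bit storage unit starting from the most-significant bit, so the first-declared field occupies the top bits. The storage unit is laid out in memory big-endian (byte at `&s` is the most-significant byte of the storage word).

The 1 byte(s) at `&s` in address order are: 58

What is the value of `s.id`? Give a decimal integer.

[0]=0x58 (big-endian) → word 0x58
chan:1 @ bit 7 → (0x58>>7)&0x1 = 0x0
lvl:1 @ bit 6 → (0x58>>6)&0x1 = 0x1
id:6 @ bit 0 → (0x58>>0)&0x3f = 0x18  ←
id signed 6b, MSB=0: value = 24

24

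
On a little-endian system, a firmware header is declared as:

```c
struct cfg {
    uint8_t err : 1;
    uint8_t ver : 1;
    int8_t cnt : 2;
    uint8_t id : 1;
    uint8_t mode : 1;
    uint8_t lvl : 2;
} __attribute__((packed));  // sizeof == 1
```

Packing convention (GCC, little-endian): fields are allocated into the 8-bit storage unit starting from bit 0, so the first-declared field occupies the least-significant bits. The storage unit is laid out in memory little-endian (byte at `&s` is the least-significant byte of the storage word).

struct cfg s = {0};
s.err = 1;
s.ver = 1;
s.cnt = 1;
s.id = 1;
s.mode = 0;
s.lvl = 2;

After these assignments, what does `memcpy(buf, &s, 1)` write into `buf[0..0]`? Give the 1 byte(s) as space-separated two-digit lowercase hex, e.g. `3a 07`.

97

err:1 = 1 → 0x1 << 0 → word 0x01
ver:1 = 1 → 0x1 << 1 → word 0x03
cnt:2 = 1 → 0x1 << 2 → word 0x07
id:1 = 1 → 0x1 << 4 → word 0x17
mode:1 = 0 → 0x0 << 5 → word 0x17
lvl:2 = 2 → 0x2 << 6 → word 0x97
word = 0x97 → little-endian bytes:
  [0]=0x97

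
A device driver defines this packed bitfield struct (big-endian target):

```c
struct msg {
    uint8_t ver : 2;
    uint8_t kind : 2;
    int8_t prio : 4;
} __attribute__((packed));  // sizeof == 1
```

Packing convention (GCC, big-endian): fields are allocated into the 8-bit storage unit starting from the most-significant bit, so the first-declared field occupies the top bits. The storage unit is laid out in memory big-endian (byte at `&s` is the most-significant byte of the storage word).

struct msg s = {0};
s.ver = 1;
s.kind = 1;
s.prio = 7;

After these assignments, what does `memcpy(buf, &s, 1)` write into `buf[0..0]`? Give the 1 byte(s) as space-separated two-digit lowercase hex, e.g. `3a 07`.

ver (2b) val=1 bits=0x1 at bit 6: 0x40
kind (2b) val=1 bits=0x1 at bit 4: 0x50
prio (4b) val=7 bits=0x7 at bit 0: 0x57
word = 0x57 → big-endian bytes:
  [0]=0x57

57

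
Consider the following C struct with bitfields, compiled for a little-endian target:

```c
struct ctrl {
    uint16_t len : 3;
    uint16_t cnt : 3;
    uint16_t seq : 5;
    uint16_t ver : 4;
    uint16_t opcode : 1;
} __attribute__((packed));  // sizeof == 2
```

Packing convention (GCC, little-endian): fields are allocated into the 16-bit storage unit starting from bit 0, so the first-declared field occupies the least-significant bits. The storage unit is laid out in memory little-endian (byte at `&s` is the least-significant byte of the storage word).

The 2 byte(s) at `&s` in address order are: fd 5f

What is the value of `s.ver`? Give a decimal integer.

11

[0]=0xfd [1]=0x5f (little-endian) → word 0x5ffd
len:3 @ bit 0 → (0x5ffd>>0)&0x7 = 0x5
cnt:3 @ bit 3 → (0x5ffd>>3)&0x7 = 0x7
seq:5 @ bit 6 → (0x5ffd>>6)&0x1f = 0x1f
ver:4 @ bit 11 → (0x5ffd>>11)&0xf = 0xb  ←
opcode:1 @ bit 15 → (0x5ffd>>15)&0x1 = 0x0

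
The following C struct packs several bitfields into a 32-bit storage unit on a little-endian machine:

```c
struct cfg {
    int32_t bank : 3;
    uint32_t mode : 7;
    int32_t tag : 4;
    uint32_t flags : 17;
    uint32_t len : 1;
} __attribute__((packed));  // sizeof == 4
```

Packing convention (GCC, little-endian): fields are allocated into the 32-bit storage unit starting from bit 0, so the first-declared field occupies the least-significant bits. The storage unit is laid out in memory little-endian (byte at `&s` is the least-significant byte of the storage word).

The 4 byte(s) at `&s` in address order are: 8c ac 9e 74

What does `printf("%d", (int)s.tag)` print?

[0]=0x8c [1]=0xac [2]=0x9e [3]=0x74 (little-endian) → word 0x749eac8c
bank [0+:3] = (word>>0) & 0x7 = 4
mode [3+:7] = (word>>3) & 0x7f = 17
tag [10+:4] = (word>>10) & 0xf = 11  ←
flags [14+:17] = (word>>14) & 0x1ffff = 119418
len [31+:1] = (word>>31) & 0x1 = 0
tag signed 4b, MSB=1: 11 - 16 = -5

-5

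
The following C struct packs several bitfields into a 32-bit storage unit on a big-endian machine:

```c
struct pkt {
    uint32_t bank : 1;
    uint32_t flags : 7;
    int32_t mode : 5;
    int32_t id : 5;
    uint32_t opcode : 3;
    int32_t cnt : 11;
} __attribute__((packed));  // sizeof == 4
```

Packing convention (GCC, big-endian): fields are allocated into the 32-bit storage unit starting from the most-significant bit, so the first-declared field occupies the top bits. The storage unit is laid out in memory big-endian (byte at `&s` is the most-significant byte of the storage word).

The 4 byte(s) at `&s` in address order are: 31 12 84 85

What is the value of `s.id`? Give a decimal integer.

10

[0]=0x31 [1]=0x12 [2]=0x84 [3]=0x85 (big-endian) → word 0x31128485
bank:1 @ bit 31 → (0x31128485>>31)&0x1 = 0x0
flags:7 @ bit 24 → (0x31128485>>24)&0x7f = 0x31
mode:5 @ bit 19 → (0x31128485>>19)&0x1f = 0x2
id:5 @ bit 14 → (0x31128485>>14)&0x1f = 0xa  ←
opcode:3 @ bit 11 → (0x31128485>>11)&0x7 = 0x0
cnt:11 @ bit 0 → (0x31128485>>0)&0x7ff = 0x485
id signed 5b, MSB=0: value = 10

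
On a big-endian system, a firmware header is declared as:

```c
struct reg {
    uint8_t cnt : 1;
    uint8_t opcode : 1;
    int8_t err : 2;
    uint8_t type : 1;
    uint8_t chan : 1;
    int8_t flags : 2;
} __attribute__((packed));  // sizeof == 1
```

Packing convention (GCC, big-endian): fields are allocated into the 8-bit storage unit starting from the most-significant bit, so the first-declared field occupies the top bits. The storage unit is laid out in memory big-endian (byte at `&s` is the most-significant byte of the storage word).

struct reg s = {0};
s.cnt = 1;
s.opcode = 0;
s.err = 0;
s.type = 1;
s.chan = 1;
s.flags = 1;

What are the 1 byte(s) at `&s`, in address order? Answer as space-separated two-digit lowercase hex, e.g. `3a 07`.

8d

cnt:1 = 1 → 0x1 << 7 → word 0x80
opcode:1 = 0 → 0x0 << 6 → word 0x80
err:2 = 0 → 0x0 << 4 → word 0x80
type:1 = 1 → 0x1 << 3 → word 0x88
chan:1 = 1 → 0x1 << 2 → word 0x8c
flags:2 = 1 → 0x1 << 0 → word 0x8d
word = 0x8d → big-endian bytes:
  [0]=0x8d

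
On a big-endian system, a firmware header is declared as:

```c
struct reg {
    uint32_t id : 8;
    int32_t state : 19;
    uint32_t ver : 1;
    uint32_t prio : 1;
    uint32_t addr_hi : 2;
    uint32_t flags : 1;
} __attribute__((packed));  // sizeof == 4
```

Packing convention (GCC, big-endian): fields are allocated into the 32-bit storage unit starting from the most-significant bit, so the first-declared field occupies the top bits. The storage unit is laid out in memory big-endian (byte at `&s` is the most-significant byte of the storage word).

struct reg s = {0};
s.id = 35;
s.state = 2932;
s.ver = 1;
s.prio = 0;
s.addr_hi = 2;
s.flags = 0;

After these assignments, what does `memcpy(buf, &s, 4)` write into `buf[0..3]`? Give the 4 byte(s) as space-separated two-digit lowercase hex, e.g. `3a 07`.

[24+:8] id=35 & 0xff = 0x23; word=0x23000000
[5+:19] state=2932 & 0x7ffff = 0xb74; word=0x23016e80
[4+:1] ver=1 & 0x1 = 0x1; word=0x23016e90
[3+:1] prio=0 & 0x1 = 0x0; word=0x23016e90
[1+:2] addr_hi=2 & 0x3 = 0x2; word=0x23016e94
[0+:1] flags=0 & 0x1 = 0x0; word=0x23016e94
word = 0x23016e94 → big-endian bytes:
  [0]=0x23  [1]=0x01  [2]=0x6e  [3]=0x94

23 01 6e 94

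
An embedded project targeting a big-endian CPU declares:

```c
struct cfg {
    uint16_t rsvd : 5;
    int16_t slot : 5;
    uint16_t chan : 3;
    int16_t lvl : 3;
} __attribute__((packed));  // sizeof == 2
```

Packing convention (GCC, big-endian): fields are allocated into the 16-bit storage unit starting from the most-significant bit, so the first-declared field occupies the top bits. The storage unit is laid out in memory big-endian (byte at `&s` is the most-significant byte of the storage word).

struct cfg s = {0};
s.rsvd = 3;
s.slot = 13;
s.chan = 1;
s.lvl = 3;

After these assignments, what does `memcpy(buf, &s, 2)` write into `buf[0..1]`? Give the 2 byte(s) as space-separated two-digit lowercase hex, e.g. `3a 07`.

1b 4b

[11+:5] rsvd=3 & 0x1f = 0x3; word=0x1800
[6+:5] slot=13 & 0x1f = 0xd; word=0x1b40
[3+:3] chan=1 & 0x7 = 0x1; word=0x1b48
[0+:3] lvl=3 & 0x7 = 0x3; word=0x1b4b
word = 0x1b4b → big-endian bytes:
  [0]=0x1b  [1]=0x4b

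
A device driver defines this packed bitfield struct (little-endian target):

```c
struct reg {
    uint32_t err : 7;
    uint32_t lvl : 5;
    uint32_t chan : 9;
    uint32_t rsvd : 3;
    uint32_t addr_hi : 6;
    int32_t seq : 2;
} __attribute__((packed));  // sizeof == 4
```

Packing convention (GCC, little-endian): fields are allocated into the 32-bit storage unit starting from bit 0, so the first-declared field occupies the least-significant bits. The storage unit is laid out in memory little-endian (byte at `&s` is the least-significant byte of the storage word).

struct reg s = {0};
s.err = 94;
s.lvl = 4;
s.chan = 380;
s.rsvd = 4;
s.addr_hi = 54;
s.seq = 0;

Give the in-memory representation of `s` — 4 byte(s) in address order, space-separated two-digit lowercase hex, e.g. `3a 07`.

5e c2 97 36

[0+:7] err=94 & 0x7f = 0x5e; word=0x0000005e
[7+:5] lvl=4 & 0x1f = 0x4; word=0x0000025e
[12+:9] chan=380 & 0x1ff = 0x17c; word=0x0017c25e
[21+:3] rsvd=4 & 0x7 = 0x4; word=0x0097c25e
[24+:6] addr_hi=54 & 0x3f = 0x36; word=0x3697c25e
[30+:2] seq=0 & 0x3 = 0x0; word=0x3697c25e
word = 0x3697c25e → little-endian bytes:
  [0]=0x5e  [1]=0xc2  [2]=0x97  [3]=0x36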